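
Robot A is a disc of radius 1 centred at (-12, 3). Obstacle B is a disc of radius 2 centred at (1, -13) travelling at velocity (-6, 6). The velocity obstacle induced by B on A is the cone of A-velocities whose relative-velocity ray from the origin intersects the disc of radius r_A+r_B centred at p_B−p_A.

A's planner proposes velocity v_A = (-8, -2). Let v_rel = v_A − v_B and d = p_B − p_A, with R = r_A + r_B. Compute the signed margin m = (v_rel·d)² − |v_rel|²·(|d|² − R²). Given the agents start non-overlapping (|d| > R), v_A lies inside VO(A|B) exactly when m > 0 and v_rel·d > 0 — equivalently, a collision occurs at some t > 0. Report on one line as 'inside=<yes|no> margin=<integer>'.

d = (13, -16),  |d|² = 425;  R = 1+2 = 3,  c = 425−3² = 416
v_rel = (-2, -8),  |v_rel|² = 68;  v_rel·d = (-2)·(13) + (-8)·(-16) = 102
68·t² − 204·t + 416 = 0  ⇒  m = 102² − 68·416 = -17884
m = -17884 < 0,  v_rel·d = 102 > 0  ⇒  outside

inside=no margin=-17884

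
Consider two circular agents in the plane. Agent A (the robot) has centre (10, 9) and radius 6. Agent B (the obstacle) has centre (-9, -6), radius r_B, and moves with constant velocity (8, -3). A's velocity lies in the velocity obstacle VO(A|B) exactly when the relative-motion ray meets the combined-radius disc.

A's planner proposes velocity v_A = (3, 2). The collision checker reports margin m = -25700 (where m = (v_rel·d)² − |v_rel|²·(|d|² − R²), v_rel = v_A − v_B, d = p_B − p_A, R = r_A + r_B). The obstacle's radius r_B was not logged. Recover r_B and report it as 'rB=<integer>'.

m = -25700
d = (-19, -15);  v_rel = (-5, 5),  |v_rel|² = 50
v_rel×d = (-5)·(-15) − (5)·(-19) = 170
since m = R²·50 − 170²:  R² = (28900 + -25700) / 50 = 64
R = √64 = 8  ⇒  r_B = 8 − 6 = 2

rB=2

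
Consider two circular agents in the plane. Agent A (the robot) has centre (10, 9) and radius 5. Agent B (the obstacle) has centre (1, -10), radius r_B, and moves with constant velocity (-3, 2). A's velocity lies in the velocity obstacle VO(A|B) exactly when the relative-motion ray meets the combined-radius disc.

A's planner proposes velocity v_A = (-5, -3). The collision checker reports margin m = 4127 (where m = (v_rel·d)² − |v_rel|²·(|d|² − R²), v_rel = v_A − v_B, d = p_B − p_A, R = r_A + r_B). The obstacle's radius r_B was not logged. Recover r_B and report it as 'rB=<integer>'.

m = 4127
d = (-9, -19);  v_rel = (-2, -5),  |v_rel|² = 29
v_rel×d = (-2)·(-19) − (-5)·(-9) = -7
since m = R²·29 − (-7)²:  R² = (49 + 4127) / 29 = 144
R = √144 = 12  ⇒  r_B = 12 − 5 = 7

rB=7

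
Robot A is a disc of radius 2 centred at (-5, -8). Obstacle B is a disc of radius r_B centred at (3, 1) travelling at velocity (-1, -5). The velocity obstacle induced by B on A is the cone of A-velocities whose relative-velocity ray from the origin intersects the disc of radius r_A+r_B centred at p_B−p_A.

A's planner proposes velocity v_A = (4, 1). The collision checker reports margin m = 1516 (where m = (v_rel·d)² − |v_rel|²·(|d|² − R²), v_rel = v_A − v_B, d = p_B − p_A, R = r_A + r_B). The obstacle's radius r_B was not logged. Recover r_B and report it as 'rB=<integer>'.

m = 1516
d = (8, 9);  v_rel = (5, 6),  |v_rel|² = 61
v_rel×d = (5)·(9) − (6)·(8) = -3
since m = R²·61 − (-3)²:  R² = (9 + 1516) / 61 = 25
R = √25 = 5  ⇒  r_B = 5 − 2 = 3

rB=3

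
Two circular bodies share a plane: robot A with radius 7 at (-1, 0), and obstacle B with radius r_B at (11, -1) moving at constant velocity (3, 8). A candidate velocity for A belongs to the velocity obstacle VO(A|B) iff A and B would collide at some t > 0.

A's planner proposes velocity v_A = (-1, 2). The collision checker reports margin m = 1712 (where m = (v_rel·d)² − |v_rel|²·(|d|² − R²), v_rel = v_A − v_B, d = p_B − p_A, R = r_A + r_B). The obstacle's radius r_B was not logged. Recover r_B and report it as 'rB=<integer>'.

m = 1712
d = (12, -1);  v_rel = (-4, -6),  |v_rel|² = 52
v_rel×d = (-4)·(-1) − (-6)·(12) = 76
since m = R²·52 − 76²:  R² = (5776 + 1712) / 52 = 144
R = √144 = 12  ⇒  r_B = 12 − 7 = 5

rB=5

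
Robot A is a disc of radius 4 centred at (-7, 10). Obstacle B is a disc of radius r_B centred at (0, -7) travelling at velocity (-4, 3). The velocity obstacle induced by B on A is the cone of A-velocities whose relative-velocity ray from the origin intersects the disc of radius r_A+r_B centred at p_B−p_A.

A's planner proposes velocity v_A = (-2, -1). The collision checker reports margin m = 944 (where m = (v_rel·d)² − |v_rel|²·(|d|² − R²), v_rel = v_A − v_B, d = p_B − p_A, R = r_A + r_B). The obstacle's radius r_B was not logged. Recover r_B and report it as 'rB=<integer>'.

m = 944
d = (7, -17);  v_rel = (2, -4),  |v_rel|² = 20
v_rel×d = (2)·(-17) − (-4)·(7) = -6
since m = R²·20 − (-6)²:  R² = (36 + 944) / 20 = 49
R = √49 = 7  ⇒  r_B = 7 − 4 = 3

rB=3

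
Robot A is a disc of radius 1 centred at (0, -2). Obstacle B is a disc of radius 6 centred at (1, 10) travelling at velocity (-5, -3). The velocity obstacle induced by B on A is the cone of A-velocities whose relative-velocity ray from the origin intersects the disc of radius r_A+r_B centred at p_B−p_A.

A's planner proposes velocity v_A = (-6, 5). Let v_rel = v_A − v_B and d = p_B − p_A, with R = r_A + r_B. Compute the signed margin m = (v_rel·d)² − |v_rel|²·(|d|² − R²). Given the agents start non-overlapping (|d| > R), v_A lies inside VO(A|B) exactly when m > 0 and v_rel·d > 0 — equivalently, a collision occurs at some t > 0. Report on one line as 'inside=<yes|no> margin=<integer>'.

d = (1, 12),  |d|² = 145;  R = 1+6 = 7,  c = 145−7² = 96
v_rel = (-1, 8),  |v_rel|² = 65;  v_rel·d = (-1)·(1) + (8)·(12) = 95
65·t² − 190·t + 96 = 0  ⇒  m = 95² − 65·96 = 2785
m = 2785 > 0,  v_rel·d = 95 > 0  ⇒  inside

inside=yes margin=2785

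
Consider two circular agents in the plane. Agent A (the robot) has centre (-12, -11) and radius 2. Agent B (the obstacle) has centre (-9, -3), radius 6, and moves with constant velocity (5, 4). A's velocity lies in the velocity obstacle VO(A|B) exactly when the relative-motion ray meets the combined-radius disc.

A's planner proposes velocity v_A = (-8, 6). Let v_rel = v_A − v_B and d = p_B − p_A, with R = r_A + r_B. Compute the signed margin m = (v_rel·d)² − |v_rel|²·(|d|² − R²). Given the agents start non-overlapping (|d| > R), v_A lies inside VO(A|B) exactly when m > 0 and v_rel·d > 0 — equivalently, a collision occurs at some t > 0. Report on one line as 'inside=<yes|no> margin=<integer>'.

d = (3, 8),  |d|² = 73;  R = 2+6 = 8,  c = 73−8² = 9
v_rel = (-13, 2),  |v_rel|² = 173;  v_rel·d = (-13)·(3) + (2)·(8) = -23
173·t² + 46·t + 9 = 0  ⇒  m = (-23)² − 173·9 = -1028
m = -1028 < 0,  v_rel·d = -23 < 0  ⇒  outside

inside=no margin=-1028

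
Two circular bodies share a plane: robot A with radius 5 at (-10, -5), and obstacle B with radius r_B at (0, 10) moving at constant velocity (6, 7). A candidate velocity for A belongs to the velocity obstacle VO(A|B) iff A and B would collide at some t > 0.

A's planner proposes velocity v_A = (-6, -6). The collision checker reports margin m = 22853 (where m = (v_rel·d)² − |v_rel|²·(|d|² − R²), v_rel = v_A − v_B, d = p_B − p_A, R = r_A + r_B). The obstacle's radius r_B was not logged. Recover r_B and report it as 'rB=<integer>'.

m = 22853
d = (10, 15);  v_rel = (-12, -13),  |v_rel|² = 313
v_rel×d = (-12)·(15) − (-13)·(10) = -50
since m = R²·313 − (-50)²:  R² = (2500 + 22853) / 313 = 81
R = √81 = 9  ⇒  r_B = 9 − 5 = 4

rB=4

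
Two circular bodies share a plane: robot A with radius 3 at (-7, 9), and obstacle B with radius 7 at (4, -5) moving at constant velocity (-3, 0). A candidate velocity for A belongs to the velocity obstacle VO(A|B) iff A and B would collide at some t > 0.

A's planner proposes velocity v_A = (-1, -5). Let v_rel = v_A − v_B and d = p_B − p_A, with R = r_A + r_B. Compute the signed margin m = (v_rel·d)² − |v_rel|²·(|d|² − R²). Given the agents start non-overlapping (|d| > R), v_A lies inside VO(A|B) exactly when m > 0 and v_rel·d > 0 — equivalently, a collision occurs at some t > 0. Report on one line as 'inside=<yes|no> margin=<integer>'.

d = (11, -14),  |d|² = 317;  R = 3+7 = 10,  c = 317−10² = 217
v_rel = (2, -5),  |v_rel|² = 29;  v_rel·d = (2)·(11) + (-5)·(-14) = 92
29·t² − 184·t + 217 = 0  ⇒  m = 92² − 29·217 = 2171
m = 2171 > 0,  v_rel·d = 92 > 0  ⇒  inside

inside=yes margin=2171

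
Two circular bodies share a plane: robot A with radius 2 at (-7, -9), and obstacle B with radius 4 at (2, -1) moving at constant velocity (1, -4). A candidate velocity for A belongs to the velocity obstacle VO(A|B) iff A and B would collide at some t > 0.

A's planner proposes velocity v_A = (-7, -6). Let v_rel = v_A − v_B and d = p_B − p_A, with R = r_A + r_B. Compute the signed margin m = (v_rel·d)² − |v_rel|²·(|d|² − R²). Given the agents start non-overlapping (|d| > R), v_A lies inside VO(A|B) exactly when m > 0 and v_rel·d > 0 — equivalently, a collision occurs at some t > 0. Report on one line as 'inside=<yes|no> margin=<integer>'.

d = (9, 8),  |d|² = 145;  R = 2+4 = 6,  c = 145−6² = 109
v_rel = (-8, -2),  |v_rel|² = 68;  v_rel·d = (-8)·(9) + (-2)·(8) = -88
68·t² + 176·t + 109 = 0  ⇒  m = (-88)² − 68·109 = 332
m = 332 > 0,  v_rel·d = -88 < 0  ⇒  outside

inside=no margin=332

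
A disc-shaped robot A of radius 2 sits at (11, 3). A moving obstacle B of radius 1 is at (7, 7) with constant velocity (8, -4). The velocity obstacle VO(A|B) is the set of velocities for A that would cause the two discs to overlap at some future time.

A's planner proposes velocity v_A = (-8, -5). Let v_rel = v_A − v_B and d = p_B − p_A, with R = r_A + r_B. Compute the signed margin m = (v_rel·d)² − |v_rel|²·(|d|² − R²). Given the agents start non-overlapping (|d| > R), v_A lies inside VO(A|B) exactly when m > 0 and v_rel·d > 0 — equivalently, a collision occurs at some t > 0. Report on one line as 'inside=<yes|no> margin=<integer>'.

d = (-4, 4),  |d|² = 32;  R = 2+1 = 3,  c = 32−3² = 23
v_rel = (-16, -1),  |v_rel|² = 257;  v_rel·d = (-16)·(-4) + (-1)·(4) = 60
257·t² − 120·t + 23 = 0  ⇒  m = 60² − 257·23 = -2311
m = -2311 < 0,  v_rel·d = 60 > 0  ⇒  outside

inside=no margin=-2311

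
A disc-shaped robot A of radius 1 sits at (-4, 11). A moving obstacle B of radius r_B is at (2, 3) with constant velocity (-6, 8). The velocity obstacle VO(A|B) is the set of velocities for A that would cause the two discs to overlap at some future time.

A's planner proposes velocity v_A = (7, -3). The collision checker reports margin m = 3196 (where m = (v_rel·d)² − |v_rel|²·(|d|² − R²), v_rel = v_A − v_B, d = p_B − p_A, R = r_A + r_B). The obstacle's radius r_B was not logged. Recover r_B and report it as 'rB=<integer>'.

m = 3196
d = (6, -8);  v_rel = (13, -11),  |v_rel|² = 290
v_rel×d = (13)·(-8) − (-11)·(6) = -38
since m = R²·290 − (-38)²:  R² = (1444 + 3196) / 290 = 16
R = √16 = 4  ⇒  r_B = 4 − 1 = 3

rB=3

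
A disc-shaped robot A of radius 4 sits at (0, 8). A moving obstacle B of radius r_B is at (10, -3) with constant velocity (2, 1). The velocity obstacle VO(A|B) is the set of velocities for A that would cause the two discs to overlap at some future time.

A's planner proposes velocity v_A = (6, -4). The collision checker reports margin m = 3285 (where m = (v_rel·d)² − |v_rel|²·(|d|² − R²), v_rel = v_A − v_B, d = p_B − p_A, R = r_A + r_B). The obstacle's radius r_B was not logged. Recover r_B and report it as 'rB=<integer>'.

m = 3285
d = (10, -11);  v_rel = (4, -5),  |v_rel|² = 41
v_rel×d = (4)·(-11) − (-5)·(10) = 6
since m = R²·41 − 6²:  R² = (36 + 3285) / 41 = 81
R = √81 = 9  ⇒  r_B = 9 − 4 = 5

rB=5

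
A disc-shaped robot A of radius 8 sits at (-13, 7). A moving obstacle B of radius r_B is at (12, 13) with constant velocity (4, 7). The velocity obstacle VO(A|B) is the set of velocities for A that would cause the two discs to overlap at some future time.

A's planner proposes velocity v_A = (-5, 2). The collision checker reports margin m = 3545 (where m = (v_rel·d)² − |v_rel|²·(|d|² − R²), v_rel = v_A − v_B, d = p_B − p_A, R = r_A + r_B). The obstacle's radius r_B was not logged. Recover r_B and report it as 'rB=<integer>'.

m = 3545
d = (25, 6);  v_rel = (-9, -5),  |v_rel|² = 106
v_rel×d = (-9)·(6) − (-5)·(25) = 71
since m = R²·106 − 71²:  R² = (5041 + 3545) / 106 = 81
R = √81 = 9  ⇒  r_B = 9 − 8 = 1

rB=1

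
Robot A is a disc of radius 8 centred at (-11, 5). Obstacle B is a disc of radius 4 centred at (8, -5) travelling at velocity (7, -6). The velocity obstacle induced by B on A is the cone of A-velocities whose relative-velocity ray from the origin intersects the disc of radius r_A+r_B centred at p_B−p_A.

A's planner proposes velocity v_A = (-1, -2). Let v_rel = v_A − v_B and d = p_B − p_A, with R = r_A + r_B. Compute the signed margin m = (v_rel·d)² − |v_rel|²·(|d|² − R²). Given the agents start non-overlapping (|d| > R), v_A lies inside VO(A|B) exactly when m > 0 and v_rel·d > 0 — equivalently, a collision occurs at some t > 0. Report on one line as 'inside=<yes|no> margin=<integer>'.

d = (19, -10),  |d|² = 461;  R = 8+4 = 12,  c = 461−12² = 317
v_rel = (-8, 4),  |v_rel|² = 80;  v_rel·d = (-8)·(19) + (4)·(-10) = -192
80·t² + 384·t + 317 = 0  ⇒  m = (-192)² − 80·317 = 11504
m = 11504 > 0,  v_rel·d = -192 < 0  ⇒  outside

inside=no margin=11504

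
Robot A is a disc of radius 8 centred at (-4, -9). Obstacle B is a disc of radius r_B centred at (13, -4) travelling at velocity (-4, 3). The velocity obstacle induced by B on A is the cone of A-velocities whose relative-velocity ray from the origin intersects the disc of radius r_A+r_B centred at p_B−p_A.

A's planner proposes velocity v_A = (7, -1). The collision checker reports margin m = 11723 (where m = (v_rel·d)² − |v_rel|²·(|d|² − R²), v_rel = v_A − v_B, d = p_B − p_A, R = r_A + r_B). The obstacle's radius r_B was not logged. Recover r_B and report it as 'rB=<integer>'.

m = 11723
d = (17, 5);  v_rel = (11, -4),  |v_rel|² = 137
v_rel×d = (11)·(5) − (-4)·(17) = 123
since m = R²·137 − 123²:  R² = (15129 + 11723) / 137 = 196
R = √196 = 14  ⇒  r_B = 14 − 8 = 6

rB=6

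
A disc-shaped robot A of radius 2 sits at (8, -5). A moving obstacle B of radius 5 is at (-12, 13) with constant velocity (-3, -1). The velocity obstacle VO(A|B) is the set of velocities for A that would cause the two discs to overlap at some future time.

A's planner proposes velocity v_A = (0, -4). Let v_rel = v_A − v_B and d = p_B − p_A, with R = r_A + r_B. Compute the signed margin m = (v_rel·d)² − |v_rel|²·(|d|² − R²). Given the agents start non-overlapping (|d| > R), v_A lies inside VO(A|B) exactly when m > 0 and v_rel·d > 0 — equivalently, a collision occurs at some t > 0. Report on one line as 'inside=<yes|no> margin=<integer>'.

d = (-20, 18),  |d|² = 724;  R = 2+5 = 7,  c = 724−7² = 675
v_rel = (3, -3),  |v_rel|² = 18;  v_rel·d = (3)·(-20) + (-3)·(18) = -114
18·t² + 228·t + 675 = 0  ⇒  m = (-114)² − 18·675 = 846
m = 846 > 0,  v_rel·d = -114 < 0  ⇒  outside

inside=no margin=846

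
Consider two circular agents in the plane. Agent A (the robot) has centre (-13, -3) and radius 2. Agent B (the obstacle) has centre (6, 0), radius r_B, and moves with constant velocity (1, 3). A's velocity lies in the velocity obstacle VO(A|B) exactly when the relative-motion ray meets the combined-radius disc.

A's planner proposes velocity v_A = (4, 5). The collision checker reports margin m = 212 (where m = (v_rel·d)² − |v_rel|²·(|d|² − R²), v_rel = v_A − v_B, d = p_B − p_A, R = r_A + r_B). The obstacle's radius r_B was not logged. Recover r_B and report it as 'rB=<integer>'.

m = 212
d = (19, 3);  v_rel = (3, 2),  |v_rel|² = 13
v_rel×d = (3)·(3) − (2)·(19) = -29
since m = R²·13 − (-29)²:  R² = (841 + 212) / 13 = 81
R = √81 = 9  ⇒  r_B = 9 − 2 = 7

rB=7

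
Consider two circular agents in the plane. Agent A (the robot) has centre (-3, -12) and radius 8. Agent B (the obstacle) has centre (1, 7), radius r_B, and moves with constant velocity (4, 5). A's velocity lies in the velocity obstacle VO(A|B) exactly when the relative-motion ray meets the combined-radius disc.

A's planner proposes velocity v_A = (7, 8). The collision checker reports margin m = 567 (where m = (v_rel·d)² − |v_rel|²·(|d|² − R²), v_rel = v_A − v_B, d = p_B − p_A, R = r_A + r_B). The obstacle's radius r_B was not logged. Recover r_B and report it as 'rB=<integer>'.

m = 567
d = (4, 19);  v_rel = (3, 3),  |v_rel|² = 18
v_rel×d = (3)·(19) − (3)·(4) = 45
since m = R²·18 − 45²:  R² = (2025 + 567) / 18 = 144
R = √144 = 12  ⇒  r_B = 12 − 8 = 4

rB=4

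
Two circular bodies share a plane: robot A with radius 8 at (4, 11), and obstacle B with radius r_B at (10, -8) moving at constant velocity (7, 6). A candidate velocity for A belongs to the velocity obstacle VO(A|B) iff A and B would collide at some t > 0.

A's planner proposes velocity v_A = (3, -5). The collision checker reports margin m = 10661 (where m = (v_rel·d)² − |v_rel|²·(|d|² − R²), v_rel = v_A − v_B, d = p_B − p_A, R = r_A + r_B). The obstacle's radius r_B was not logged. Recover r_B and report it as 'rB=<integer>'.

m = 10661
d = (6, -19);  v_rel = (-4, -11),  |v_rel|² = 137
v_rel×d = (-4)·(-19) − (-11)·(6) = 142
since m = R²·137 − 142²:  R² = (20164 + 10661) / 137 = 225
R = √225 = 15  ⇒  r_B = 15 − 8 = 7

rB=7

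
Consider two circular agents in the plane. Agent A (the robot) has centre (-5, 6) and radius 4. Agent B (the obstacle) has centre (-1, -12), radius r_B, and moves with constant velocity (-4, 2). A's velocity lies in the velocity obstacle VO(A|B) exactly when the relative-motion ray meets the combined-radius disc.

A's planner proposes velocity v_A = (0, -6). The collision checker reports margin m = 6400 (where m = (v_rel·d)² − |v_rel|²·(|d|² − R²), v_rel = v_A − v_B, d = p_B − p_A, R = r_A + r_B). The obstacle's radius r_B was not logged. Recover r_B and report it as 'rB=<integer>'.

m = 6400
d = (4, -18);  v_rel = (4, -8),  |v_rel|² = 80
v_rel×d = (4)·(-18) − (-8)·(4) = -40
since m = R²·80 − (-40)²:  R² = (1600 + 6400) / 80 = 100
R = √100 = 10  ⇒  r_B = 10 − 4 = 6

rB=6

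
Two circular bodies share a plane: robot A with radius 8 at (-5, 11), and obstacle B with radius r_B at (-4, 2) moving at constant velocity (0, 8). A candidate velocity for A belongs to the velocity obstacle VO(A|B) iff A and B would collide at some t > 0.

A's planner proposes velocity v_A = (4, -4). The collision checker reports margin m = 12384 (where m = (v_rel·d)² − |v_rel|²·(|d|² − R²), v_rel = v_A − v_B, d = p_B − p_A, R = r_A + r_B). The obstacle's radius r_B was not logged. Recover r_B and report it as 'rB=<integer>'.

m = 12384
d = (1, -9);  v_rel = (4, -12),  |v_rel|² = 160
v_rel×d = (4)·(-9) − (-12)·(1) = -24
since m = R²·160 − (-24)²:  R² = (576 + 12384) / 160 = 81
R = √81 = 9  ⇒  r_B = 9 − 8 = 1

rB=1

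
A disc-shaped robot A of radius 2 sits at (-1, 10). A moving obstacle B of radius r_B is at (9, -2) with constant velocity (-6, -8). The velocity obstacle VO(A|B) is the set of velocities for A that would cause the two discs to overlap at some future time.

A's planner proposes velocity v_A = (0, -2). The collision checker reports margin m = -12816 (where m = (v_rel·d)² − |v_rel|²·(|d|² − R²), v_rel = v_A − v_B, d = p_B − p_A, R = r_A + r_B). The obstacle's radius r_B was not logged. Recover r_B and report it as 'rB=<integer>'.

m = -12816
d = (10, -12);  v_rel = (6, 6),  |v_rel|² = 72
v_rel×d = (6)·(-12) − (6)·(10) = -132
since m = R²·72 − (-132)²:  R² = (17424 + -12816) / 72 = 64
R = √64 = 8  ⇒  r_B = 8 − 2 = 6

rB=6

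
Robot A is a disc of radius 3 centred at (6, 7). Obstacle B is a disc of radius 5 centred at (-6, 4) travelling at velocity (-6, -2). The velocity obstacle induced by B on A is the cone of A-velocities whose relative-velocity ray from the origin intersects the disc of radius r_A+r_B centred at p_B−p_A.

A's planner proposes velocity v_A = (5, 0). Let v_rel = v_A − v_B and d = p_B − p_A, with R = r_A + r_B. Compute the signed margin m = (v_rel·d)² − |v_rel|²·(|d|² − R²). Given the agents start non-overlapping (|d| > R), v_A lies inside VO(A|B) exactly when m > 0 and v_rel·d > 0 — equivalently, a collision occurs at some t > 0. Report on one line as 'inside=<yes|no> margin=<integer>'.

d = (-12, -3),  |d|² = 153;  R = 3+5 = 8,  c = 153−8² = 89
v_rel = (11, 2),  |v_rel|² = 125;  v_rel·d = (11)·(-12) + (2)·(-3) = -138
125·t² + 276·t + 89 = 0  ⇒  m = (-138)² − 125·89 = 7919
m = 7919 > 0,  v_rel·d = -138 < 0  ⇒  outside

inside=no margin=7919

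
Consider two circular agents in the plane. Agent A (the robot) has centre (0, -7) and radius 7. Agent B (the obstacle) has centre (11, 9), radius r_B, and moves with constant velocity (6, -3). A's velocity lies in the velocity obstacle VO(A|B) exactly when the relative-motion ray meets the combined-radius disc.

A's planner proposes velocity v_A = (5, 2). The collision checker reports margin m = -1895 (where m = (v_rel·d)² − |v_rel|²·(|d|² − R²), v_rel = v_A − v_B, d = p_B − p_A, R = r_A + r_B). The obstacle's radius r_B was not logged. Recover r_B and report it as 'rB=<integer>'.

m = -1895
d = (11, 16);  v_rel = (-1, 5),  |v_rel|² = 26
v_rel×d = (-1)·(16) − (5)·(11) = -71
since m = R²·26 − (-71)²:  R² = (5041 + -1895) / 26 = 121
R = √121 = 11  ⇒  r_B = 11 − 7 = 4

rB=4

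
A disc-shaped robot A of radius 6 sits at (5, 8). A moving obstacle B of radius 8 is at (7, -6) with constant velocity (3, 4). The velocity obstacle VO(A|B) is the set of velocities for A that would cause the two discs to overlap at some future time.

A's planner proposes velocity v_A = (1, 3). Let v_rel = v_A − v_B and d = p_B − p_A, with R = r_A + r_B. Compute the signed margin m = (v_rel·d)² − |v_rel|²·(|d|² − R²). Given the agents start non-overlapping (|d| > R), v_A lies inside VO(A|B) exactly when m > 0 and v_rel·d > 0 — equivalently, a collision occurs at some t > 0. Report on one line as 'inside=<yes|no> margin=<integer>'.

d = (2, -14),  |d|² = 200;  R = 6+8 = 14,  c = 200−14² = 4
v_rel = (-2, -1),  |v_rel|² = 5;  v_rel·d = (-2)·(2) + (-1)·(-14) = 10
5·t² − 20·t + 4 = 0  ⇒  m = 10² − 5·4 = 80
m = 80 > 0,  v_rel·d = 10 > 0  ⇒  inside

inside=yes margin=80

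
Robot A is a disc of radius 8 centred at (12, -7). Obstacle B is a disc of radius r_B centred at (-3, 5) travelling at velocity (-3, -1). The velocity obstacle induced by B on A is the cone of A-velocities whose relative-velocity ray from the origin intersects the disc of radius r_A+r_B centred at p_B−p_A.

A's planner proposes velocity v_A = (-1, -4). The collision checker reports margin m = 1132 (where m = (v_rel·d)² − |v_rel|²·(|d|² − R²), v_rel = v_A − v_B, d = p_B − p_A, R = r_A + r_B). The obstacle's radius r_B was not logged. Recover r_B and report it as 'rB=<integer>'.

m = 1132
d = (-15, 12);  v_rel = (2, -3),  |v_rel|² = 13
v_rel×d = (2)·(12) − (-3)·(-15) = -21
since m = R²·13 − (-21)²:  R² = (441 + 1132) / 13 = 121
R = √121 = 11  ⇒  r_B = 11 − 8 = 3

rB=3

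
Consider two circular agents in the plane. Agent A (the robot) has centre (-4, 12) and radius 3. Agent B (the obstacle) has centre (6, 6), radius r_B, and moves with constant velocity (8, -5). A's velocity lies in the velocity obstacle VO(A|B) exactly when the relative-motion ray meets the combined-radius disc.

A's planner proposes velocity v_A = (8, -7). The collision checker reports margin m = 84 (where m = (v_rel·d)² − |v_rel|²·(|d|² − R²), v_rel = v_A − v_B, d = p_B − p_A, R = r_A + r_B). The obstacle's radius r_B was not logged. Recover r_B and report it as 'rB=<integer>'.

m = 84
d = (10, -6);  v_rel = (0, -2),  |v_rel|² = 4
v_rel×d = (0)·(-6) − (-2)·(10) = 20
since m = R²·4 − 20²:  R² = (400 + 84) / 4 = 121
R = √121 = 11  ⇒  r_B = 11 − 3 = 8

rB=8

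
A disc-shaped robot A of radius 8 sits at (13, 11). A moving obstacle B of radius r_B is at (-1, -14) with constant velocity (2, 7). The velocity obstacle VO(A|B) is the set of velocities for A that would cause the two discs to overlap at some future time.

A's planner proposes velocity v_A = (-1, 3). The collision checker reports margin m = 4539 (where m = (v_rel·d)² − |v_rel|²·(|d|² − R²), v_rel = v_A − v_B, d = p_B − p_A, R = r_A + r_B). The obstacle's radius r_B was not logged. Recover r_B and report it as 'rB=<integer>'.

m = 4539
d = (-14, -25);  v_rel = (-3, -4),  |v_rel|² = 25
v_rel×d = (-3)·(-25) − (-4)·(-14) = 19
since m = R²·25 − 19²:  R² = (361 + 4539) / 25 = 196
R = √196 = 14  ⇒  r_B = 14 − 8 = 6

rB=6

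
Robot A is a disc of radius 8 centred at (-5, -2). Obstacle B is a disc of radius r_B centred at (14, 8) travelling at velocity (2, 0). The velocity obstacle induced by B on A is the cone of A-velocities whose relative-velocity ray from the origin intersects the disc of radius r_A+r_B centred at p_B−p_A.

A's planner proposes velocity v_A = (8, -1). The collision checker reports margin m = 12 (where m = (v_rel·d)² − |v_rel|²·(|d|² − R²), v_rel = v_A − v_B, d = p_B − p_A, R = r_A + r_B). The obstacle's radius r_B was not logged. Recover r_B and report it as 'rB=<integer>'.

m = 12
d = (19, 10);  v_rel = (6, -1),  |v_rel|² = 37
v_rel×d = (6)·(10) − (-1)·(19) = 79
since m = R²·37 − 79²:  R² = (6241 + 12) / 37 = 169
R = √169 = 13  ⇒  r_B = 13 − 8 = 5

rB=5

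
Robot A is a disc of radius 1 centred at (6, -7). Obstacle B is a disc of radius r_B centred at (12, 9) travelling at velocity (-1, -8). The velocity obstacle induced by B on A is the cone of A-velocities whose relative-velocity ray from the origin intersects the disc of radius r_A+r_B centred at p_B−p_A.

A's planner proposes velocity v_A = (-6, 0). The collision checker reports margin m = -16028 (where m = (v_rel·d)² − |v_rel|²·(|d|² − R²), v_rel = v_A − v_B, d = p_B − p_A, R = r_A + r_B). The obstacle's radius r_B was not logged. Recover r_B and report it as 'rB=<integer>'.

m = -16028
d = (6, 16);  v_rel = (-5, 8),  |v_rel|² = 89
v_rel×d = (-5)·(16) − (8)·(6) = -128
since m = R²·89 − (-128)²:  R² = (16384 + -16028) / 89 = 4
R = √4 = 2  ⇒  r_B = 2 − 1 = 1

rB=1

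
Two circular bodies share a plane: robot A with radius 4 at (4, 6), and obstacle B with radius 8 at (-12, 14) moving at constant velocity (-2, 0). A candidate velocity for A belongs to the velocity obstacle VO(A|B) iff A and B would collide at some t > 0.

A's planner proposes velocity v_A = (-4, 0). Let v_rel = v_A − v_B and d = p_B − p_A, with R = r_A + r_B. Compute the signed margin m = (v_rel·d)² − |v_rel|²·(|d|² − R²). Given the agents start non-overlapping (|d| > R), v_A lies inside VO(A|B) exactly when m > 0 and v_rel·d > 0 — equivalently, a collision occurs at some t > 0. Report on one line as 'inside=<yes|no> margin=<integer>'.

d = (-16, 8),  |d|² = 320;  R = 4+8 = 12,  c = 320−12² = 176
v_rel = (-2, 0),  |v_rel|² = 4;  v_rel·d = (-2)·(-16) + (0)·(8) = 32
4·t² − 64·t + 176 = 0  ⇒  m = 32² − 4·176 = 320
m = 320 > 0,  v_rel·d = 32 > 0  ⇒  inside

inside=yes margin=320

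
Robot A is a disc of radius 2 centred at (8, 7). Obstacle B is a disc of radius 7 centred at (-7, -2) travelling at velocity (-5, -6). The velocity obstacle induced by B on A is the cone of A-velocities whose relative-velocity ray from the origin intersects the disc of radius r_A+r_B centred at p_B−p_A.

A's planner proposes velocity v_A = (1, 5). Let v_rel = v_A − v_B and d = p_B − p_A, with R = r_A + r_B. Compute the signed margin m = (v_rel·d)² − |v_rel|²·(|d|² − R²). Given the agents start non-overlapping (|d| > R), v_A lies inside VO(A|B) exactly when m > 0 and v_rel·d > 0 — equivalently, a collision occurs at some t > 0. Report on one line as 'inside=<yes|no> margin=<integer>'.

d = (-15, -9),  |d|² = 306;  R = 2+7 = 9,  c = 306−9² = 225
v_rel = (6, 11),  |v_rel|² = 157;  v_rel·d = (6)·(-15) + (11)·(-9) = -189
157·t² + 378·t + 225 = 0  ⇒  m = (-189)² − 157·225 = 396
m = 396 > 0,  v_rel·d = -189 < 0  ⇒  outside

inside=no margin=396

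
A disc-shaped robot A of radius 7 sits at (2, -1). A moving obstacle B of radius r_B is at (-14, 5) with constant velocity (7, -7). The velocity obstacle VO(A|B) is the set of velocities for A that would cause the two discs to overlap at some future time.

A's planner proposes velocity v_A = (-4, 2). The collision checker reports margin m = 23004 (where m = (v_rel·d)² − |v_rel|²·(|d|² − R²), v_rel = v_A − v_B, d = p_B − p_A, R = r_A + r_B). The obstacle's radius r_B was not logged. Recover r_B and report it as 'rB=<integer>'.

m = 23004
d = (-16, 6);  v_rel = (-11, 9),  |v_rel|² = 202
v_rel×d = (-11)·(6) − (9)·(-16) = 78
since m = R²·202 − 78²:  R² = (6084 + 23004) / 202 = 144
R = √144 = 12  ⇒  r_B = 12 − 7 = 5

rB=5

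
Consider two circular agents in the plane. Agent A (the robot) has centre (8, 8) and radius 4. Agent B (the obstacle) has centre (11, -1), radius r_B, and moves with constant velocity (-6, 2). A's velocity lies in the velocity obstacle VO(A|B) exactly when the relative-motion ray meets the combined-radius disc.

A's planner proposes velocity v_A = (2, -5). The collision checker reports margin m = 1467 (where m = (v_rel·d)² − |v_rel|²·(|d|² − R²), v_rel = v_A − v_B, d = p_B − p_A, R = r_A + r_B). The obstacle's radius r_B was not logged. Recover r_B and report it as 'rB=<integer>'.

m = 1467
d = (3, -9);  v_rel = (8, -7),  |v_rel|² = 113
v_rel×d = (8)·(-9) − (-7)·(3) = -51
since m = R²·113 − (-51)²:  R² = (2601 + 1467) / 113 = 36
R = √36 = 6  ⇒  r_B = 6 − 4 = 2

rB=2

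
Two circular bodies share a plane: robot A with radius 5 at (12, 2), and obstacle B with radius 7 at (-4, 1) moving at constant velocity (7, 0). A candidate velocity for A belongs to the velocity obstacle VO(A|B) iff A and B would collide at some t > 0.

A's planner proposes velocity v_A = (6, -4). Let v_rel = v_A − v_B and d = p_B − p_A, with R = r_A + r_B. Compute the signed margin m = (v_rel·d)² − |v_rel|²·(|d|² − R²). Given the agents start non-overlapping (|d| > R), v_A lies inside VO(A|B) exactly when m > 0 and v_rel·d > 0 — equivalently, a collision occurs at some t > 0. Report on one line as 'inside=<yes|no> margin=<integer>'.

d = (-16, -1),  |d|² = 257;  R = 5+7 = 12,  c = 257−12² = 113
v_rel = (-1, -4),  |v_rel|² = 17;  v_rel·d = (-1)·(-16) + (-4)·(-1) = 20
17·t² − 40·t + 113 = 0  ⇒  m = 20² − 17·113 = -1521
m = -1521 < 0,  v_rel·d = 20 > 0  ⇒  outside

inside=no margin=-1521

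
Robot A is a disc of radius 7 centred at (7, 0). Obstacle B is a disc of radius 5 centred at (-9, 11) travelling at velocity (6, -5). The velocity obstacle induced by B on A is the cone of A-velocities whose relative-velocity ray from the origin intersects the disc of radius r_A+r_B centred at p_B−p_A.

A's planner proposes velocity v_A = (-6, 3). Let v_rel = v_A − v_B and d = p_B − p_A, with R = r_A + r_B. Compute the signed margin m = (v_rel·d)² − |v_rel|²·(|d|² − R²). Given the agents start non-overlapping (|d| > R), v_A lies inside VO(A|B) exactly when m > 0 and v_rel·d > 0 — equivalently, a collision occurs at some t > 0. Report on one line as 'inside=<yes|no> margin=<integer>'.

d = (-16, 11),  |d|² = 377;  R = 7+5 = 12,  c = 377−12² = 233
v_rel = (-12, 8),  |v_rel|² = 208;  v_rel·d = (-12)·(-16) + (8)·(11) = 280
208·t² − 560·t + 233 = 0  ⇒  m = 280² − 208·233 = 29936
m = 29936 > 0,  v_rel·d = 280 > 0  ⇒  inside

inside=yes margin=29936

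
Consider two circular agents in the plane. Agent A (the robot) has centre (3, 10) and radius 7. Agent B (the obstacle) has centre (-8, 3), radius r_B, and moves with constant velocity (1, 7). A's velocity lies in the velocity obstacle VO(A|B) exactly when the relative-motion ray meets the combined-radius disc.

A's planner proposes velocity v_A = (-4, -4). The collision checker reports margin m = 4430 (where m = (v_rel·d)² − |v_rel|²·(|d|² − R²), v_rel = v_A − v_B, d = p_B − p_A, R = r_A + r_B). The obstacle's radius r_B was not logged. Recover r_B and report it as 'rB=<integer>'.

m = 4430
d = (-11, -7);  v_rel = (-5, -11),  |v_rel|² = 146
v_rel×d = (-5)·(-7) − (-11)·(-11) = -86
since m = R²·146 − (-86)²:  R² = (7396 + 4430) / 146 = 81
R = √81 = 9  ⇒  r_B = 9 − 7 = 2

rB=2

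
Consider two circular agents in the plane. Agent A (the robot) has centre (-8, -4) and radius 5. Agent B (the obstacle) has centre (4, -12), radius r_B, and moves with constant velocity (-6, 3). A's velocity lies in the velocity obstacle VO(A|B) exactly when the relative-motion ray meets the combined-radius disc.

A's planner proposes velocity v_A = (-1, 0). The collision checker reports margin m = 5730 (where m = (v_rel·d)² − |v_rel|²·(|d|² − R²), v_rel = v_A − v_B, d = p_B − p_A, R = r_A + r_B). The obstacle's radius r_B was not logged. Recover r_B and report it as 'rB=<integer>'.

m = 5730
d = (12, -8);  v_rel = (5, -3),  |v_rel|² = 34
v_rel×d = (5)·(-8) − (-3)·(12) = -4
since m = R²·34 − (-4)²:  R² = (16 + 5730) / 34 = 169
R = √169 = 13  ⇒  r_B = 13 − 5 = 8

rB=8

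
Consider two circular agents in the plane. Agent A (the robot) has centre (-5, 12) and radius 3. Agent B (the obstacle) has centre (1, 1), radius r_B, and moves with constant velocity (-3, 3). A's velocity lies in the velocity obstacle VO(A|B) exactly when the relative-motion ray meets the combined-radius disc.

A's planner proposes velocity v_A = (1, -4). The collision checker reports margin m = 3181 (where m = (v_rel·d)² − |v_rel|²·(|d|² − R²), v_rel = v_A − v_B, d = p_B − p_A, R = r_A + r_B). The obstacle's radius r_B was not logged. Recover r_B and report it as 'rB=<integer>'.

m = 3181
d = (6, -11);  v_rel = (4, -7),  |v_rel|² = 65
v_rel×d = (4)·(-11) − (-7)·(6) = -2
since m = R²·65 − (-2)²:  R² = (4 + 3181) / 65 = 49
R = √49 = 7  ⇒  r_B = 7 − 3 = 4

rB=4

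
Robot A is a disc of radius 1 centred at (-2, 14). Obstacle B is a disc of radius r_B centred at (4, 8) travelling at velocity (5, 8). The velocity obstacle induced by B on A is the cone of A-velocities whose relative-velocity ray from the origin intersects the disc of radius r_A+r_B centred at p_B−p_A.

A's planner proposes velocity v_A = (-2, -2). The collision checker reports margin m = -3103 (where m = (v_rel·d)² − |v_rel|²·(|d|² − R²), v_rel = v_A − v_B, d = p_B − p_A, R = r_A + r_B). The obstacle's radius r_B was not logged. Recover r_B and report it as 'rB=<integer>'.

m = -3103
d = (6, -6);  v_rel = (-7, -10),  |v_rel|² = 149
v_rel×d = (-7)·(-6) − (-10)·(6) = 102
since m = R²·149 − 102²:  R² = (10404 + -3103) / 149 = 49
R = √49 = 7  ⇒  r_B = 7 − 1 = 6

rB=6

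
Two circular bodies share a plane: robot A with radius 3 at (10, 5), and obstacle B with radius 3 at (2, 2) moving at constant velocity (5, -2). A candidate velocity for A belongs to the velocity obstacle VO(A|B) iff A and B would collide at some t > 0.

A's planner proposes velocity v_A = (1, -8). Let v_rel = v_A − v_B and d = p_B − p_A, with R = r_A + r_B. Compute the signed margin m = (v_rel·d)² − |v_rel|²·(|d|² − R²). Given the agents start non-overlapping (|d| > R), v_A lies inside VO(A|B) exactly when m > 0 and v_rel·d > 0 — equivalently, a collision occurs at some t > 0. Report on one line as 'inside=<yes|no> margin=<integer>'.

d = (-8, -3),  |d|² = 73;  R = 3+3 = 6,  c = 73−6² = 37
v_rel = (-4, -6),  |v_rel|² = 52;  v_rel·d = (-4)·(-8) + (-6)·(-3) = 50
52·t² − 100·t + 37 = 0  ⇒  m = 50² − 52·37 = 576
m = 576 > 0,  v_rel·d = 50 > 0  ⇒  inside

inside=yes margin=576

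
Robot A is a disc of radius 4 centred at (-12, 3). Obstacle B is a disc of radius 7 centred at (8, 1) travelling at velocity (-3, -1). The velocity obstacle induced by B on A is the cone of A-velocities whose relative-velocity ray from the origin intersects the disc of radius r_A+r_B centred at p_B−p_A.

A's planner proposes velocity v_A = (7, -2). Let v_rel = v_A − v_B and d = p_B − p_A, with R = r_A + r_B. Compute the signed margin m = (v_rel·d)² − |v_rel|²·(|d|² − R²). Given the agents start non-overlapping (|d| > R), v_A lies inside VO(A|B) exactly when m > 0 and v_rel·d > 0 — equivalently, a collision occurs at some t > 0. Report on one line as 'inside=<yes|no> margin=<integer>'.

d = (20, -2),  |d|² = 404;  R = 4+7 = 11,  c = 404−11² = 283
v_rel = (10, -1),  |v_rel|² = 101;  v_rel·d = (10)·(20) + (-1)·(-2) = 202
101·t² − 404·t + 283 = 0  ⇒  m = 202² − 101·283 = 12221
m = 12221 > 0,  v_rel·d = 202 > 0  ⇒  inside

inside=yes margin=12221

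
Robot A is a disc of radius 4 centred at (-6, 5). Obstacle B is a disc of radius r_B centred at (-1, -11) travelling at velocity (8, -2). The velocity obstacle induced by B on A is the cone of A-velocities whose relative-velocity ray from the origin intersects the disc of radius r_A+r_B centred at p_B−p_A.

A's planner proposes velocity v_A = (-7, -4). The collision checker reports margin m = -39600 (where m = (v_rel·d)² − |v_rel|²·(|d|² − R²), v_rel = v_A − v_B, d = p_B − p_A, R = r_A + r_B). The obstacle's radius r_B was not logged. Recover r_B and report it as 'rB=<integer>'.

m = -39600
d = (5, -16);  v_rel = (-15, -2),  |v_rel|² = 229
v_rel×d = (-15)·(-16) − (-2)·(5) = 250
since m = R²·229 − 250²:  R² = (62500 + -39600) / 229 = 100
R = √100 = 10  ⇒  r_B = 10 − 4 = 6

rB=6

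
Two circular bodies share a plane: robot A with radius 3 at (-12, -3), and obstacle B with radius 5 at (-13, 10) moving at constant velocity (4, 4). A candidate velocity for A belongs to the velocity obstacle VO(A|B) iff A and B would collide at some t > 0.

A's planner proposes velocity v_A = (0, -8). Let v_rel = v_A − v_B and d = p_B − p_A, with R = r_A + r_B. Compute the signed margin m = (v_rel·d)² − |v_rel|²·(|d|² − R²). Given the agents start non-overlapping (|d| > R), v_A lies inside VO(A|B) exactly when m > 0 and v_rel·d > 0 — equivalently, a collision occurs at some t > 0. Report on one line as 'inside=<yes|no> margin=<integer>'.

d = (-1, 13),  |d|² = 170;  R = 3+5 = 8,  c = 170−8² = 106
v_rel = (-4, -12),  |v_rel|² = 160;  v_rel·d = (-4)·(-1) + (-12)·(13) = -152
160·t² + 304·t + 106 = 0  ⇒  m = (-152)² − 160·106 = 6144
m = 6144 > 0,  v_rel·d = -152 < 0  ⇒  outside

inside=no margin=6144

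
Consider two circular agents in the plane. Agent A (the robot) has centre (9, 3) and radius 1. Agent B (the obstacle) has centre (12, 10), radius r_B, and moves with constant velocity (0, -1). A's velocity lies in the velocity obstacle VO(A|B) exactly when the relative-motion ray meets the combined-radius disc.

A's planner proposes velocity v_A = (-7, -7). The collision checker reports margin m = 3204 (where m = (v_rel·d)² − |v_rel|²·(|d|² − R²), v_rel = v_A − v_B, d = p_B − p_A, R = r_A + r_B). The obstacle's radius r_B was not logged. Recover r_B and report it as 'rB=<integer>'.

m = 3204
d = (3, 7);  v_rel = (-7, -6),  |v_rel|² = 85
v_rel×d = (-7)·(7) − (-6)·(3) = -31
since m = R²·85 − (-31)²:  R² = (961 + 3204) / 85 = 49
R = √49 = 7  ⇒  r_B = 7 − 1 = 6

rB=6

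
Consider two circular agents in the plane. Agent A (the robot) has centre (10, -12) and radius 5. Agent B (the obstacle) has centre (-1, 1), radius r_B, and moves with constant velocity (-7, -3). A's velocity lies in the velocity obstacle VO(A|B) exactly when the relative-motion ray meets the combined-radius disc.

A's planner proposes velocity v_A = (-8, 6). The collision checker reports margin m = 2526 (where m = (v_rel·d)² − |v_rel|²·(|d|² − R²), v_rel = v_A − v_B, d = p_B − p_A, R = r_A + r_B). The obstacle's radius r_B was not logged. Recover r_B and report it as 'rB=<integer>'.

m = 2526
d = (-11, 13);  v_rel = (-1, 9),  |v_rel|² = 82
v_rel×d = (-1)·(13) − (9)·(-11) = 86
since m = R²·82 − 86²:  R² = (7396 + 2526) / 82 = 121
R = √121 = 11  ⇒  r_B = 11 − 5 = 6

rB=6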